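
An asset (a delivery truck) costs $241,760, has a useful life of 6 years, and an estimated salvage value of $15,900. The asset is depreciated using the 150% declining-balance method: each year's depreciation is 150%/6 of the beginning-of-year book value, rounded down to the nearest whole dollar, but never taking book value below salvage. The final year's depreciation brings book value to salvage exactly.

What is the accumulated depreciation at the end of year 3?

$139,767

Depreciable base = $241,760 − $15,900 = $225,860.
Year 1: ⌊$241,760 × 150%/6⌋ = $60,440. Book value $181,320.
Year 2: ⌊$181,320 × 150%/6⌋ = $45,330. Book value $135,990.
Year 3: ⌊$135,990 × 150%/6⌋ = $33,997. Book value $101,993.
Accumulated through year 3 = $241,760 − $101,993 = $139,767.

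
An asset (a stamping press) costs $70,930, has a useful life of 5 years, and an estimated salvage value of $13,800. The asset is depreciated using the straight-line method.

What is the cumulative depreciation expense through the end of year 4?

Depreciable base = $70,930 − $13,800 = $57,130.
Annual expense = $57,130 / 5 = $11,426.
End of year 1: book value $59,504.
End of year 2: book value $48,078.
End of year 3: book value $36,652.
End of year 4: book value $25,226.
Accumulated through year 4 = $70,930 − $25,226 = $45,704.

$45,704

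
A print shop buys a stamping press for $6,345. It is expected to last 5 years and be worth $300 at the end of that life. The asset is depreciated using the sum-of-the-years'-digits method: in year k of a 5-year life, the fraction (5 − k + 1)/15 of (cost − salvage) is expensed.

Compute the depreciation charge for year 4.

$806

Depreciable base = $6,345 − $300 = $6,045.
Sum of the years' digits = 5+4+3+2+1 = 15.
Year 1: $6,045 × 5/15 = $2,015. Book value $4,330.
Year 2: $6,045 × 4/15 = $1,612. Book value $2,718.
Year 3: $6,045 × 3/15 = $1,209. Book value $1,509.
Year 4: $6,045 × 2/15 = $806. Book value $703.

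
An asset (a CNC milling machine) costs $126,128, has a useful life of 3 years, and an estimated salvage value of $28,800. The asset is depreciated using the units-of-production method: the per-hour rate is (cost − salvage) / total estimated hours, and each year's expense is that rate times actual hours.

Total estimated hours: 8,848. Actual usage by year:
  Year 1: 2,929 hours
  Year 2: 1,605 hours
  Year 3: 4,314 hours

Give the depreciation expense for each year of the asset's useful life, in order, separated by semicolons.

Depreciable base = $126,128 − $28,800 = $97,328.
Rate = $97,328 / 8,848 hours = $11 per hour.
Year 1: 2,929 × $11 = $32,219. Book value $93,909.
Year 2: 1,605 × $11 = $17,655. Book value $76,254.
Year 3: 4,314 × $11 = $47,454. Book value $28,800.

$32,219; $17,655; $47,454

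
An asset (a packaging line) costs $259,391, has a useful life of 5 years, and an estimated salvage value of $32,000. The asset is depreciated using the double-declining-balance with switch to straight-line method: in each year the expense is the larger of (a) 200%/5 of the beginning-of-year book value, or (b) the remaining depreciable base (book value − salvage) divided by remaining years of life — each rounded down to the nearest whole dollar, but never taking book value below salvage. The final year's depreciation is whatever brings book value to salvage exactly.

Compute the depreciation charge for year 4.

Depreciable base = $259,391 − $32,000 = $227,391.
Year 1: DB = ⌊$259,391 × 200%/5⌋ = $103,756; SL = ⌊$227,391/5⌋ = $45,478 → take DB $103,756. Book value $155,635.
Year 2: DB = ⌊$155,635 × 200%/5⌋ = $62,254; SL = ⌊$123,635/4⌋ = $30,908 → take DB $62,254. Book value $93,381.
Year 3: DB = ⌊$93,381 × 200%/5⌋ = $37,352; SL = ⌊$61,381/3⌋ = $20,460 → take DB $37,352. Book value $56,029.
Year 4: DB = ⌊$56,029 × 200%/5⌋ = $22,411; SL = ⌊$24,029/2⌋ = $12,014 → take DB $22,411. Book value $33,618.

$22,411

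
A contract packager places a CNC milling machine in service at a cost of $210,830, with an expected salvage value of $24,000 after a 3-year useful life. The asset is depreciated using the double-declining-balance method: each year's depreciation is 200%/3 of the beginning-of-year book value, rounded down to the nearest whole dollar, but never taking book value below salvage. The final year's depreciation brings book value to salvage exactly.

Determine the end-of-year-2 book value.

Depreciable base = $210,830 − $24,000 = $186,830.
Year 1: ⌊$210,830 × 200%/3⌋ = $140,553. Book value $70,277.
Year 2: ⌊$70,277 × 200%/3⌋ = $46,851, capped at $46,277. Book value $24,000.

$24,000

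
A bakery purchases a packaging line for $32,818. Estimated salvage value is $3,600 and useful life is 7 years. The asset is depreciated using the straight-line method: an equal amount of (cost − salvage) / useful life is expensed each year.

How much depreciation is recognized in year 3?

$4,174

Depreciable base = $32,818 − $3,600 = $29,218.
Annual expense = $29,218 / 7 = $4,174.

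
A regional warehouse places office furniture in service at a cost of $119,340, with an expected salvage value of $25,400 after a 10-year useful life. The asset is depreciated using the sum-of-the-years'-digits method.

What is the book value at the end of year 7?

$35,648

Depreciable base = $119,340 − $25,400 = $93,940.
Sum of the years' digits = 10+9+8+7+6+5+4+3+2+1 = 55.
Year 1: $93,940 × 10/55 = $17,080. Book value $102,260.
Year 2: $93,940 × 9/55 = $15,372. Book value $86,888.
Year 3: $93,940 × 8/55 = $13,664. Book value $73,224.
Year 4: $93,940 × 7/55 = $11,956. Book value $61,268.
Year 5: $93,940 × 6/55 = $10,248. Book value $51,020.
Year 6: $93,940 × 5/55 = $8,540. Book value $42,480.
Year 7: $93,940 × 4/55 = $6,832. Book value $35,648.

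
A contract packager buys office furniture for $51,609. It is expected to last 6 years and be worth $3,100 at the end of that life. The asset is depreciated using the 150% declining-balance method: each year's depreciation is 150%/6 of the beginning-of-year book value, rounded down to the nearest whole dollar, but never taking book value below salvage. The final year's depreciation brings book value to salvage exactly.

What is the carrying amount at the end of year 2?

Depreciable base = $51,609 − $3,100 = $48,509.
Year 1: ⌊$51,609 × 150%/6⌋ = $12,902. Book value $38,707.
Year 2: ⌊$38,707 × 150%/6⌋ = $9,676. Book value $29,031.

$29,031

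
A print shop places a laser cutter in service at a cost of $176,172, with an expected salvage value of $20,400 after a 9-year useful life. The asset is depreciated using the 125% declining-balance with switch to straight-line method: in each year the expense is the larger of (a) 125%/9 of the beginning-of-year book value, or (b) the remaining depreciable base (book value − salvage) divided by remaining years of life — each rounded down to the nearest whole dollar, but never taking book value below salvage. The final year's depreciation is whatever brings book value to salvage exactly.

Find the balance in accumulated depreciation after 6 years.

$109,890

Depreciable base = $176,172 − $20,400 = $155,772.
Year 1: DB = ⌊$176,172 × 125%/9⌋ = $24,468; SL = ⌊$155,772/9⌋ = $17,308 → take DB $24,468. Book value $151,704.
Year 2: DB = ⌊$151,704 × 125%/9⌋ = $21,070; SL = ⌊$131,304/8⌋ = $16,413 → take DB $21,070. Book value $130,634.
Year 3: DB = ⌊$130,634 × 125%/9⌋ = $18,143; SL = ⌊$110,234/7⌋ = $15,747 → take DB $18,143. Book value $112,491.
Year 4: DB = ⌊$112,491 × 125%/9⌋ = $15,623; SL = ⌊$92,091/6⌋ = $15,348 → take DB $15,623. Book value $96,868.
Year 5: DB = ⌊$96,868 × 125%/9⌋ = $13,453; SL = ⌊$76,468/5⌋ = $15,293 → take SL $15,293. Book value $81,575.
Year 6: DB = ⌊$81,575 × 125%/9⌋ = $11,329; SL = ⌊$61,175/4⌋ = $15,293 → take SL $15,293. Book value $66,282.
Accumulated through year 6 = $176,172 − $66,282 = $109,890.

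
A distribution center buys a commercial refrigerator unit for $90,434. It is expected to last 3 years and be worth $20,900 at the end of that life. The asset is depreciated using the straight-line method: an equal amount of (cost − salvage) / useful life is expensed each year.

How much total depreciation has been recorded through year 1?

Depreciable base = $90,434 − $20,900 = $69,534.
Annual expense = $69,534 / 3 = $23,178.
End of year 1: book value $67,256.
Accumulated through year 1 = $90,434 − $67,256 = $23,178.

$23,178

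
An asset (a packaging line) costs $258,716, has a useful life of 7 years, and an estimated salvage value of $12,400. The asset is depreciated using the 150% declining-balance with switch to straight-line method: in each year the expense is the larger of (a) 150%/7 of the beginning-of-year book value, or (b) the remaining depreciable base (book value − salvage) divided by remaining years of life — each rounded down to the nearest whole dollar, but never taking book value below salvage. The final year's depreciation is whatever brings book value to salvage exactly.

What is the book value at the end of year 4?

$97,220

Depreciable base = $258,716 − $12,400 = $246,316.
Year 1: DB = ⌊$258,716 × 150%/7⌋ = $55,439; SL = ⌊$246,316/7⌋ = $35,188 → take DB $55,439. Book value $203,277.
Year 2: DB = ⌊$203,277 × 150%/7⌋ = $43,559; SL = ⌊$190,877/6⌋ = $31,812 → take DB $43,559. Book value $159,718.
Year 3: DB = ⌊$159,718 × 150%/7⌋ = $34,225; SL = ⌊$147,318/5⌋ = $29,463 → take DB $34,225. Book value $125,493.
Year 4: DB = ⌊$125,493 × 150%/7⌋ = $26,891; SL = ⌊$113,093/4⌋ = $28,273 → take SL $28,273. Book value $97,220.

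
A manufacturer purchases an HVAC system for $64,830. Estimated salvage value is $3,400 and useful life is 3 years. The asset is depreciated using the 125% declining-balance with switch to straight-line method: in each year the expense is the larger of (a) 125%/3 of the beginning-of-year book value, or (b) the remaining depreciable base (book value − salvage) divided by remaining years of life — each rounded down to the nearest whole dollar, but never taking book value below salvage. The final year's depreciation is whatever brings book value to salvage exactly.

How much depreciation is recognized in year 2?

Depreciable base = $64,830 − $3,400 = $61,430.
Year 1: DB = ⌊$64,830 × 125%/3⌋ = $27,012; SL = ⌊$61,430/3⌋ = $20,476 → take DB $27,012. Book value $37,818.
Year 2: DB = ⌊$37,818 × 125%/3⌋ = $15,757; SL = ⌊$34,418/2⌋ = $17,209 → take SL $17,209. Book value $20,609.

$17,209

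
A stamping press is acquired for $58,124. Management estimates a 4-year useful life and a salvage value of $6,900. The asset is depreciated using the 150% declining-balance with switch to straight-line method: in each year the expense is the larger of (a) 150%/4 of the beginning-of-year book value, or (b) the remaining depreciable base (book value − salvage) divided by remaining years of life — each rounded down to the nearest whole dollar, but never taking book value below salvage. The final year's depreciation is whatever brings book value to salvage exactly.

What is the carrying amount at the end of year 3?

$14,191

Depreciable base = $58,124 − $6,900 = $51,224.
Year 1: DB = ⌊$58,124 × 150%/4⌋ = $21,796; SL = ⌊$51,224/4⌋ = $12,806 → take DB $21,796. Book value $36,328.
Year 2: DB = ⌊$36,328 × 150%/4⌋ = $13,623; SL = ⌊$29,428/3⌋ = $9,809 → take DB $13,623. Book value $22,705.
Year 3: DB = ⌊$22,705 × 150%/4⌋ = $8,514; SL = ⌊$15,805/2⌋ = $7,902 → take DB $8,514. Book value $14,191.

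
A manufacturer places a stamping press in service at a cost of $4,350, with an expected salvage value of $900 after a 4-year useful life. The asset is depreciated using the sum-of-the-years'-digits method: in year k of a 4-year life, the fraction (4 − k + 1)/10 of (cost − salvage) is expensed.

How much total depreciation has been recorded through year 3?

Depreciable base = $4,350 − $900 = $3,450.
Sum of the years' digits = 4+3+2+1 = 10.
Year 1: $3,450 × 4/10 = $1,380. Book value $2,970.
Year 2: $3,450 × 3/10 = $1,035. Book value $1,935.
Year 3: $3,450 × 2/10 = $690. Book value $1,245.
Accumulated through year 3 = $4,350 − $1,245 = $3,105.

$3,105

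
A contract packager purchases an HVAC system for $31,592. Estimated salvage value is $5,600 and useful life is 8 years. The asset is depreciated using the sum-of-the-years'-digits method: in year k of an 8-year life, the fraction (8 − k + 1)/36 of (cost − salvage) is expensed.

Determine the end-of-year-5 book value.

$9,932

Depreciable base = $31,592 − $5,600 = $25,992.
Sum of the years' digits = 8+7+6+5+4+3+2+1 = 36.
Year 1: $25,992 × 8/36 = $5,776. Book value $25,816.
Year 2: $25,992 × 7/36 = $5,054. Book value $20,762.
Year 3: $25,992 × 6/36 = $4,332. Book value $16,430.
Year 4: $25,992 × 5/36 = $3,610. Book value $12,820.
Year 5: $25,992 × 4/36 = $2,888. Book value $9,932.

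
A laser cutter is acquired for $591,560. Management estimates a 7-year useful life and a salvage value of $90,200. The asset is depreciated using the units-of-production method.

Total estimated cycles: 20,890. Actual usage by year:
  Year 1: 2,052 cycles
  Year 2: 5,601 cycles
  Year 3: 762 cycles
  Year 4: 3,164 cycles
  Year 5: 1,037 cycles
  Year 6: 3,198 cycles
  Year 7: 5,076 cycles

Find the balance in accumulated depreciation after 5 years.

$302,784

Depreciable base = $591,560 − $90,200 = $501,360.
Rate = $501,360 / 20,890 cycles = $24 per cycle.
Year 1: 2,052 × $24 = $49,248. Book value $542,312.
Year 2: 5,601 × $24 = $134,424. Book value $407,888.
Year 3: 762 × $24 = $18,288. Book value $389,600.
Year 4: 3,164 × $24 = $75,936. Book value $313,664.
Year 5: 1,037 × $24 = $24,888. Book value $288,776.
Accumulated through year 5 = $591,560 − $288,776 = $302,784.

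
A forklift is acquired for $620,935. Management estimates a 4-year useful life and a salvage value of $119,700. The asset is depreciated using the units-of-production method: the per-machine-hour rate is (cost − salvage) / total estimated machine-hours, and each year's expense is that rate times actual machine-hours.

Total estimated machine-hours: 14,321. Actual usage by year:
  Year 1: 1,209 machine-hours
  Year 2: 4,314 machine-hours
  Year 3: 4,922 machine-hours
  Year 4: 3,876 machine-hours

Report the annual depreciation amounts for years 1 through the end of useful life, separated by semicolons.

Depreciable base = $620,935 − $119,700 = $501,235.
Rate = $501,235 / 14,321 machine-hours = $35 per machine-hour.
Year 1: 1,209 × $35 = $42,315. Book value $578,620.
Year 2: 4,314 × $35 = $150,990. Book value $427,630.
Year 3: 4,922 × $35 = $172,270. Book value $255,360.
Year 4: 3,876 × $35 = $135,660. Book value $119,700.

$42,315; $150,990; $172,270; $135,660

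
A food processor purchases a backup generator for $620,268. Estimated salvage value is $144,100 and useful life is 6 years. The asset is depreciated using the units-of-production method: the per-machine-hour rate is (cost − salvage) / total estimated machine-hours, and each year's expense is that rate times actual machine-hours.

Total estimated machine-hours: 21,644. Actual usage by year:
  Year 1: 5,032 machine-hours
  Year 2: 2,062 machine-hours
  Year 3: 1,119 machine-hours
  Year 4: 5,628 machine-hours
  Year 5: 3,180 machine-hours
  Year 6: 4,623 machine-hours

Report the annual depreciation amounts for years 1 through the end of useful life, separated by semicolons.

Depreciable base = $620,268 − $144,100 = $476,168.
Rate = $476,168 / 21,644 machine-hours = $22 per machine-hour.
Year 1: 5,032 × $22 = $110,704. Book value $509,564.
Year 2: 2,062 × $22 = $45,364. Book value $464,200.
Year 3: 1,119 × $22 = $24,618. Book value $439,582.
Year 4: 5,628 × $22 = $123,816. Book value $315,766.
Year 5: 3,180 × $22 = $69,960. Book value $245,806.
Year 6: 4,623 × $22 = $101,706. Book value $144,100.

$110,704; $45,364; $24,618; $123,816; $69,960; $101,706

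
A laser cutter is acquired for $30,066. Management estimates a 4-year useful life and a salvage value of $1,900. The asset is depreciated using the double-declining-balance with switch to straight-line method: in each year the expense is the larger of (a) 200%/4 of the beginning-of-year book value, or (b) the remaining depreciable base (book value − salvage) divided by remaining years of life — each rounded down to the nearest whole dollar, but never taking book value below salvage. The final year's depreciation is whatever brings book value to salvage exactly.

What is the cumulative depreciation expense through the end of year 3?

Depreciable base = $30,066 − $1,900 = $28,166.
Year 1: DB = ⌊$30,066 × 200%/4⌋ = $15,033; SL = ⌊$28,166/4⌋ = $7,041 → take DB $15,033. Book value $15,033.
Year 2: DB = ⌊$15,033 × 200%/4⌋ = $7,516; SL = ⌊$13,133/3⌋ = $4,377 → take DB $7,516. Book value $7,517.
Year 3: DB = ⌊$7,517 × 200%/4⌋ = $3,758; SL = ⌊$5,617/2⌋ = $2,808 → take DB $3,758. Book value $3,759.
Accumulated through year 3 = $30,066 − $3,759 = $26,307.

$26,307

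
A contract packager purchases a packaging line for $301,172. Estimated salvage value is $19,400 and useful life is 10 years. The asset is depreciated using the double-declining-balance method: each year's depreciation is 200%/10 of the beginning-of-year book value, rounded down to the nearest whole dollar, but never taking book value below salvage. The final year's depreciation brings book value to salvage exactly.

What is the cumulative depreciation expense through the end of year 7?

$238,010

Depreciable base = $301,172 − $19,400 = $281,772.
Year 1: ⌊$301,172 × 200%/10⌋ = $60,234. Book value $240,938.
Year 2: ⌊$240,938 × 200%/10⌋ = $48,187. Book value $192,751.
Year 3: ⌊$192,751 × 200%/10⌋ = $38,550. Book value $154,201.
Year 4: ⌊$154,201 × 200%/10⌋ = $30,840. Book value $123,361.
Year 5: ⌊$123,361 × 200%/10⌋ = $24,672. Book value $98,689.
Year 6: ⌊$98,689 × 200%/10⌋ = $19,737. Book value $78,952.
Year 7: ⌊$78,952 × 200%/10⌋ = $15,790. Book value $63,162.
Accumulated through year 7 = $301,172 − $63,162 = $238,010.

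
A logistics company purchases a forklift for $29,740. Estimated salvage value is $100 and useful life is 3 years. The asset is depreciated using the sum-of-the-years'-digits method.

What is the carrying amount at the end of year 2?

$5,040

Depreciable base = $29,740 − $100 = $29,640.
Sum of the years' digits = 3+2+1 = 6.
Year 1: $29,640 × 3/6 = $14,820. Book value $14,920.
Year 2: $29,640 × 2/6 = $9,880. Book value $5,040.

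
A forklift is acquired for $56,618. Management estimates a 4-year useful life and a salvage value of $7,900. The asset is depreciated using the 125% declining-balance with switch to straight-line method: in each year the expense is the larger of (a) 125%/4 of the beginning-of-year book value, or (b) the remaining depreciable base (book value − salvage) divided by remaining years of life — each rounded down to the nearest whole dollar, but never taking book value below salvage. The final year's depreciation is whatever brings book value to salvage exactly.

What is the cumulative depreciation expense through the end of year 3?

$39,287

Depreciable base = $56,618 − $7,900 = $48,718.
Year 1: DB = ⌊$56,618 × 125%/4⌋ = $17,693; SL = ⌊$48,718/4⌋ = $12,179 → take DB $17,693. Book value $38,925.
Year 2: DB = ⌊$38,925 × 125%/4⌋ = $12,164; SL = ⌊$31,025/3⌋ = $10,341 → take DB $12,164. Book value $26,761.
Year 3: DB = ⌊$26,761 × 125%/4⌋ = $8,362; SL = ⌊$18,861/2⌋ = $9,430 → take SL $9,430. Book value $17,331.
Accumulated through year 3 = $56,618 − $17,331 = $39,287.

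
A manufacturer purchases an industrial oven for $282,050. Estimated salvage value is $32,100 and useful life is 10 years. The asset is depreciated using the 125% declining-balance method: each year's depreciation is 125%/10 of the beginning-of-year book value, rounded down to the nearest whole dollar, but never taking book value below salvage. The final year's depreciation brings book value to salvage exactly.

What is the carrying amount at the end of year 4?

$165,333

Depreciable base = $282,050 − $32,100 = $249,950.
Year 1: ⌊$282,050 × 125%/10⌋ = $35,256. Book value $246,794.
Year 2: ⌊$246,794 × 125%/10⌋ = $30,849. Book value $215,945.
Year 3: ⌊$215,945 × 125%/10⌋ = $26,993. Book value $188,952.
Year 4: ⌊$188,952 × 125%/10⌋ = $23,619. Book value $165,333.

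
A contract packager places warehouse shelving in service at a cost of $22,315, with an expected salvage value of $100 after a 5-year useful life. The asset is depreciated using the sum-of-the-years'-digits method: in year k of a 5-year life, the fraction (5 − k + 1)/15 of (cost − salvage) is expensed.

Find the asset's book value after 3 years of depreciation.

$4,543

Depreciable base = $22,315 − $100 = $22,215.
Sum of the years' digits = 5+4+3+2+1 = 15.
Year 1: $22,215 × 5/15 = $7,405. Book value $14,910.
Year 2: $22,215 × 4/15 = $5,924. Book value $8,986.
Year 3: $22,215 × 3/15 = $4,443. Book value $4,543.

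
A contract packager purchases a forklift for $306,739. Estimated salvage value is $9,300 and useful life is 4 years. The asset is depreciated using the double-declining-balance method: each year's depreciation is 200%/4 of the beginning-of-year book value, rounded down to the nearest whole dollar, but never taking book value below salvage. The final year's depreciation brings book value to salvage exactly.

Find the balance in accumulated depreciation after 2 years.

$230,054

Depreciable base = $306,739 − $9,300 = $297,439.
Year 1: ⌊$306,739 × 200%/4⌋ = $153,369. Book value $153,370.
Year 2: ⌊$153,370 × 200%/4⌋ = $76,685. Book value $76,685.
Accumulated through year 2 = $306,739 − $76,685 = $230,054.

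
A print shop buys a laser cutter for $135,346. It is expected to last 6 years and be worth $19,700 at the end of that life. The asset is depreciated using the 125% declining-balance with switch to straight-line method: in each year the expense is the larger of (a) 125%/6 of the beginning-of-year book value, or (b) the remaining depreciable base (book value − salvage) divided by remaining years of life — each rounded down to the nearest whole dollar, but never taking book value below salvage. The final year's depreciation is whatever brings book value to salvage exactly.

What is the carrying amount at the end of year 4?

$51,337

Depreciable base = $135,346 − $19,700 = $115,646.
Year 1: DB = ⌊$135,346 × 125%/6⌋ = $28,197; SL = ⌊$115,646/6⌋ = $19,274 → take DB $28,197. Book value $107,149.
Year 2: DB = ⌊$107,149 × 125%/6⌋ = $22,322; SL = ⌊$87,449/5⌋ = $17,489 → take DB $22,322. Book value $84,827.
Year 3: DB = ⌊$84,827 × 125%/6⌋ = $17,672; SL = ⌊$65,127/4⌋ = $16,281 → take DB $17,672. Book value $67,155.
Year 4: DB = ⌊$67,155 × 125%/6⌋ = $13,990; SL = ⌊$47,455/3⌋ = $15,818 → take SL $15,818. Book value $51,337.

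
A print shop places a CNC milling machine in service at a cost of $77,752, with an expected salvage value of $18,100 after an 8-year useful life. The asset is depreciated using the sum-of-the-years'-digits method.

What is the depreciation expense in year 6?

$4,971

Depreciable base = $77,752 − $18,100 = $59,652.
Sum of the years' digits = 8+7+6+5+4+3+2+1 = 36.
Year 1: $59,652 × 8/36 = $13,256. Book value $64,496.
Year 2: $59,652 × 7/36 = $11,599. Book value $52,897.
Year 3: $59,652 × 6/36 = $9,942. Book value $42,955.
Year 4: $59,652 × 5/36 = $8,285. Book value $34,670.
Year 5: $59,652 × 4/36 = $6,628. Book value $28,042.
Year 6: $59,652 × 3/36 = $4,971. Book value $23,071.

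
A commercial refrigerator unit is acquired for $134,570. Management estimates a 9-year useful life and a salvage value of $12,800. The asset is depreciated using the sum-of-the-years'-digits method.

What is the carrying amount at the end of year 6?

$29,036

Depreciable base = $134,570 − $12,800 = $121,770.
Sum of the years' digits = 9+8+7+6+5+4+3+2+1 = 45.
Year 1: $121,770 × 9/45 = $24,354. Book value $110,216.
Year 2: $121,770 × 8/45 = $21,648. Book value $88,568.
Year 3: $121,770 × 7/45 = $18,942. Book value $69,626.
Year 4: $121,770 × 6/45 = $16,236. Book value $53,390.
Year 5: $121,770 × 5/45 = $13,530. Book value $39,860.
Year 6: $121,770 × 4/45 = $10,824. Book value $29,036.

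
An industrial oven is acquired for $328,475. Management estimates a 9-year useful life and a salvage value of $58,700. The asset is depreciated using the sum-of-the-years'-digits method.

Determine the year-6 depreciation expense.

Depreciable base = $328,475 − $58,700 = $269,775.
Sum of the years' digits = 9+8+7+6+5+4+3+2+1 = 45.
Year 1: $269,775 × 9/45 = $53,955. Book value $274,520.
Year 2: $269,775 × 8/45 = $47,960. Book value $226,560.
Year 3: $269,775 × 7/45 = $41,965. Book value $184,595.
Year 4: $269,775 × 6/45 = $35,970. Book value $148,625.
Year 5: $269,775 × 5/45 = $29,975. Book value $118,650.
Year 6: $269,775 × 4/45 = $23,980. Book value $94,670.

$23,980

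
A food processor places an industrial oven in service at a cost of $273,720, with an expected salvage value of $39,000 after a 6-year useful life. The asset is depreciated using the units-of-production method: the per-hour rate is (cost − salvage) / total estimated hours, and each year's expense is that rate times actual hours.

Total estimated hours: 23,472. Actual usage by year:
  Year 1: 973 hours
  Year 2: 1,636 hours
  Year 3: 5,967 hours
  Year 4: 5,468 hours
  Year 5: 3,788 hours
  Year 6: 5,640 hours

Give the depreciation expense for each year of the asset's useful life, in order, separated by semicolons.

$9,730; $16,360; $59,670; $54,680; $37,880; $56,400

Depreciable base = $273,720 − $39,000 = $234,720.
Rate = $234,720 / 23,472 hours = $10 per hour.
Year 1: 973 × $10 = $9,730. Book value $263,990.
Year 2: 1,636 × $10 = $16,360. Book value $247,630.
Year 3: 5,967 × $10 = $59,670. Book value $187,960.
Year 4: 5,468 × $10 = $54,680. Book value $133,280.
Year 5: 3,788 × $10 = $37,880. Book value $95,400.
Year 6: 5,640 × $10 = $56,400. Book value $39,000.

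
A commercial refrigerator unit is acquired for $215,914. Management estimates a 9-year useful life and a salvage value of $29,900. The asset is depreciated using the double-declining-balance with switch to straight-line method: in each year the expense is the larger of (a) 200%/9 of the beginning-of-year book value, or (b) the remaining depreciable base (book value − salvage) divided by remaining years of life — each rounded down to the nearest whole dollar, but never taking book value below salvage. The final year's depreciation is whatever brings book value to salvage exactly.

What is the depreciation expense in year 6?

Depreciable base = $215,914 − $29,900 = $186,014.
Year 1: DB = ⌊$215,914 × 200%/9⌋ = $47,980; SL = ⌊$186,014/9⌋ = $20,668 → take DB $47,980. Book value $167,934.
Year 2: DB = ⌊$167,934 × 200%/9⌋ = $37,318; SL = ⌊$138,034/8⌋ = $17,254 → take DB $37,318. Book value $130,616.
Year 3: DB = ⌊$130,616 × 200%/9⌋ = $29,025; SL = ⌊$100,716/7⌋ = $14,388 → take DB $29,025. Book value $101,591.
Year 4: DB = ⌊$101,591 × 200%/9⌋ = $22,575; SL = ⌊$71,691/6⌋ = $11,948 → take DB $22,575. Book value $79,016.
Year 5: DB = ⌊$79,016 × 200%/9⌋ = $17,559; SL = ⌊$49,116/5⌋ = $9,823 → take DB $17,559. Book value $61,457.
Year 6: DB = ⌊$61,457 × 200%/9⌋ = $13,657; SL = ⌊$31,557/4⌋ = $7,889 → take DB $13,657. Book value $47,800.

$13,657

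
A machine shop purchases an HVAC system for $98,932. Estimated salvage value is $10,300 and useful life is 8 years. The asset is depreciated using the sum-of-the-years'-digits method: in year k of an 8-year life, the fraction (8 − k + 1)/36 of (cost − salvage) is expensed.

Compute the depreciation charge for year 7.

$4,924

Depreciable base = $98,932 − $10,300 = $88,632.
Sum of the years' digits = 8+7+6+5+4+3+2+1 = 36.
Year 1: $88,632 × 8/36 = $19,696. Book value $79,236.
Year 2: $88,632 × 7/36 = $17,234. Book value $62,002.
Year 3: $88,632 × 6/36 = $14,772. Book value $47,230.
Year 4: $88,632 × 5/36 = $12,310. Book value $34,920.
Year 5: $88,632 × 4/36 = $9,848. Book value $25,072.
Year 6: $88,632 × 3/36 = $7,386. Book value $17,686.
Year 7: $88,632 × 2/36 = $4,924. Book value $12,762.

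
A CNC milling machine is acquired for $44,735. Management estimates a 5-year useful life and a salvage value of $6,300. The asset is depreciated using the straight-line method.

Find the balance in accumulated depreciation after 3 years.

Depreciable base = $44,735 − $6,300 = $38,435.
Annual expense = $38,435 / 5 = $7,687.
End of year 1: book value $37,048.
End of year 2: book value $29,361.
End of year 3: book value $21,674.
Accumulated through year 3 = $44,735 − $21,674 = $23,061.

$23,061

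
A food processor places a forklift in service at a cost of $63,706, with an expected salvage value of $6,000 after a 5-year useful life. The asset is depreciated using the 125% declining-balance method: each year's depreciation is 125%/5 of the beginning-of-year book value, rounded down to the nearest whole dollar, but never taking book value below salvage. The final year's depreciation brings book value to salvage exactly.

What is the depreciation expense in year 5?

$14,158

Depreciable base = $63,706 − $6,000 = $57,706.
Year 1: ⌊$63,706 × 125%/5⌋ = $15,926. Book value $47,780.
Year 2: ⌊$47,780 × 125%/5⌋ = $11,945. Book value $35,835.
Year 3: ⌊$35,835 × 125%/5⌋ = $8,958. Book value $26,877.
Year 4: ⌊$26,877 × 125%/5⌋ = $6,719. Book value $20,158.
Year 5 (final): $20,158 − $6,000 = $14,158. Book value $6,000.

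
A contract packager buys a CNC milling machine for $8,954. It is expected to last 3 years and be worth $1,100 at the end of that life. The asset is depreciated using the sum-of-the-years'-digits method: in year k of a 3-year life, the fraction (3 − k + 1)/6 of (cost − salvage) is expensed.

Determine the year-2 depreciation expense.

$2,618

Depreciable base = $8,954 − $1,100 = $7,854.
Sum of the years' digits = 3+2+1 = 6.
Year 1: $7,854 × 3/6 = $3,927. Book value $5,027.
Year 2: $7,854 × 2/6 = $2,618. Book value $2,409.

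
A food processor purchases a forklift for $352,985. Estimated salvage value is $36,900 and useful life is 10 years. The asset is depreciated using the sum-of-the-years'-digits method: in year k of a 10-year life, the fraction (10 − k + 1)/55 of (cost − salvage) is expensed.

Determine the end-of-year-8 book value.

Depreciable base = $352,985 − $36,900 = $316,085.
Sum of the years' digits = 10+9+8+7+6+5+4+3+2+1 = 55.
Year 1: $316,085 × 10/55 = $57,470. Book value $295,515.
Year 2: $316,085 × 9/55 = $51,723. Book value $243,792.
Year 3: $316,085 × 8/55 = $45,976. Book value $197,816.
Year 4: $316,085 × 7/55 = $40,229. Book value $157,587.
Year 5: $316,085 × 6/55 = $34,482. Book value $123,105.
Year 6: $316,085 × 5/55 = $28,735. Book value $94,370.
Year 7: $316,085 × 4/55 = $22,988. Book value $71,382.
Year 8: $316,085 × 3/55 = $17,241. Book value $54,141.

$54,141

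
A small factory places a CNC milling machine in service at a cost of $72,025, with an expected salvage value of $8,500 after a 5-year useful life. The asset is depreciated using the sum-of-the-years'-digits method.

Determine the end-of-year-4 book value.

Depreciable base = $72,025 − $8,500 = $63,525.
Sum of the years' digits = 5+4+3+2+1 = 15.
Year 1: $63,525 × 5/15 = $21,175. Book value $50,850.
Year 2: $63,525 × 4/15 = $16,940. Book value $33,910.
Year 3: $63,525 × 3/15 = $12,705. Book value $21,205.
Year 4: $63,525 × 2/15 = $8,470. Book value $12,735.

$12,735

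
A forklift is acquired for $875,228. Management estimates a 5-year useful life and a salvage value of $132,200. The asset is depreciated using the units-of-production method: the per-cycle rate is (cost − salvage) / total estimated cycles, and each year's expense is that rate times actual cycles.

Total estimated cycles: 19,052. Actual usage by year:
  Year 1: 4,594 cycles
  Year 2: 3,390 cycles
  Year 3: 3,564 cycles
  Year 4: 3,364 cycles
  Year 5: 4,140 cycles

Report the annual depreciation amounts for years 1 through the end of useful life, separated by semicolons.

$179,166; $132,210; $138,996; $131,196; $161,460

Depreciable base = $875,228 − $132,200 = $743,028.
Rate = $743,028 / 19,052 cycles = $39 per cycle.
Year 1: 4,594 × $39 = $179,166. Book value $696,062.
Year 2: 3,390 × $39 = $132,210. Book value $563,852.
Year 3: 3,564 × $39 = $138,996. Book value $424,856.
Year 4: 3,364 × $39 = $131,196. Book value $293,660.
Year 5: 4,140 × $39 = $161,460. Book value $132,200.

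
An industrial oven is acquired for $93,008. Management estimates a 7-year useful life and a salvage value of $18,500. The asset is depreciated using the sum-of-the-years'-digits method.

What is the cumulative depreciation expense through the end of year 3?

$47,898

Depreciable base = $93,008 − $18,500 = $74,508.
Sum of the years' digits = 7+6+5+4+3+2+1 = 28.
Year 1: $74,508 × 7/28 = $18,627. Book value $74,381.
Year 2: $74,508 × 6/28 = $15,966. Book value $58,415.
Year 3: $74,508 × 5/28 = $13,305. Book value $45,110.
Accumulated through year 3 = $93,008 − $45,110 = $47,898.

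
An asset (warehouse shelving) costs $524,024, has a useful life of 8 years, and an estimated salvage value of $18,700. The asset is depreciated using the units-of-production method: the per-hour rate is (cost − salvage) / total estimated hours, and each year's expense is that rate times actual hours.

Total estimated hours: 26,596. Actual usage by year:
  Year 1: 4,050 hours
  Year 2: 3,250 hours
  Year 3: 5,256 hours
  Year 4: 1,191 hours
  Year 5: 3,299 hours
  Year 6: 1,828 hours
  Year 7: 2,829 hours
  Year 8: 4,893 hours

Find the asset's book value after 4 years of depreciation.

$262,831

Depreciable base = $524,024 − $18,700 = $505,324.
Rate = $505,324 / 26,596 hours = $19 per hour.
Year 1: 4,050 × $19 = $76,950. Book value $447,074.
Year 2: 3,250 × $19 = $61,750. Book value $385,324.
Year 3: 5,256 × $19 = $99,864. Book value $285,460.
Year 4: 1,191 × $19 = $22,629. Book value $262,831.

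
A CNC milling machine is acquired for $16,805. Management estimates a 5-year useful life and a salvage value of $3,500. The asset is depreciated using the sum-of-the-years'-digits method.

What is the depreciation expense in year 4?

Depreciable base = $16,805 − $3,500 = $13,305.
Sum of the years' digits = 5+4+3+2+1 = 15.
Year 1: $13,305 × 5/15 = $4,435. Book value $12,370.
Year 2: $13,305 × 4/15 = $3,548. Book value $8,822.
Year 3: $13,305 × 3/15 = $2,661. Book value $6,161.
Year 4: $13,305 × 2/15 = $1,774. Book value $4,387.

$1,774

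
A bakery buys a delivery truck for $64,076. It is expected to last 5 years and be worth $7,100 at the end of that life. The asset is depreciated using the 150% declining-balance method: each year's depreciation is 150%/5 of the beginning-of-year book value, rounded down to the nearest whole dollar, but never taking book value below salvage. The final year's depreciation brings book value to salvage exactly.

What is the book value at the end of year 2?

$31,398

Depreciable base = $64,076 − $7,100 = $56,976.
Year 1: ⌊$64,076 × 150%/5⌋ = $19,222. Book value $44,854.
Year 2: ⌊$44,854 × 150%/5⌋ = $13,456. Book value $31,398.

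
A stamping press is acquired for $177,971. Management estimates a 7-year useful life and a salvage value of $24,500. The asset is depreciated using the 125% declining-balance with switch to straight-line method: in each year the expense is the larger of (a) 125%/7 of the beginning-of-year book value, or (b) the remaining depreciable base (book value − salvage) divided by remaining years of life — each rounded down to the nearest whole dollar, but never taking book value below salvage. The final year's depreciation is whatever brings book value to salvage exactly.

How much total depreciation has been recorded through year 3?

$79,328

Depreciable base = $177,971 − $24,500 = $153,471.
Year 1: DB = ⌊$177,971 × 125%/7⌋ = $31,780; SL = ⌊$153,471/7⌋ = $21,924 → take DB $31,780. Book value $146,191.
Year 2: DB = ⌊$146,191 × 125%/7⌋ = $26,105; SL = ⌊$121,691/6⌋ = $20,281 → take DB $26,105. Book value $120,086.
Year 3: DB = ⌊$120,086 × 125%/7⌋ = $21,443; SL = ⌊$95,586/5⌋ = $19,117 → take DB $21,443. Book value $98,643.
Accumulated through year 3 = $177,971 − $98,643 = $79,328.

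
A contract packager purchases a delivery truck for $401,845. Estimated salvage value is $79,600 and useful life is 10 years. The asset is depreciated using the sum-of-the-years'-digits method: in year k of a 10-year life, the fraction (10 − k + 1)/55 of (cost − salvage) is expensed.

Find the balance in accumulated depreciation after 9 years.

$316,386

Depreciable base = $401,845 − $79,600 = $322,245.
Sum of the years' digits = 10+9+8+7+6+5+4+3+2+1 = 55.
Year 1: $322,245 × 10/55 = $58,590. Book value $343,255.
Year 2: $322,245 × 9/55 = $52,731. Book value $290,524.
Year 3: $322,245 × 8/55 = $46,872. Book value $243,652.
Year 4: $322,245 × 7/55 = $41,013. Book value $202,639.
Year 5: $322,245 × 6/55 = $35,154. Book value $167,485.
Year 6: $322,245 × 5/55 = $29,295. Book value $138,190.
Year 7: $322,245 × 4/55 = $23,436. Book value $114,754.
Year 8: $322,245 × 3/55 = $17,577. Book value $97,177.
Year 9: $322,245 × 2/55 = $11,718. Book value $85,459.
Accumulated through year 9 = $401,845 − $85,459 = $316,386.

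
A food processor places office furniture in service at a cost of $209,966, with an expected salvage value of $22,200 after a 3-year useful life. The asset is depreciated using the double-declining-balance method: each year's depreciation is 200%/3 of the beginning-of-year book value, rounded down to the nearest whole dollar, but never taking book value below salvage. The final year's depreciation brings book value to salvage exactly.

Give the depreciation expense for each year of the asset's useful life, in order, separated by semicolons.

Depreciable base = $209,966 − $22,200 = $187,766.
Year 1: ⌊$209,966 × 200%/3⌋ = $139,977. Book value $69,989.
Year 2: ⌊$69,989 × 200%/3⌋ = $46,659. Book value $23,330.
Year 3 (final): $23,330 − $22,200 = $1,130. Book value $22,200.

$139,977; $46,659; $1,130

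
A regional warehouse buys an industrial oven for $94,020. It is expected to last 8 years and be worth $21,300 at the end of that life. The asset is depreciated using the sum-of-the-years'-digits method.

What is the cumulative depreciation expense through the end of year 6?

Depreciable base = $94,020 − $21,300 = $72,720.
Sum of the years' digits = 8+7+6+5+4+3+2+1 = 36.
Year 1: $72,720 × 8/36 = $16,160. Book value $77,860.
Year 2: $72,720 × 7/36 = $14,140. Book value $63,720.
Year 3: $72,720 × 6/36 = $12,120. Book value $51,600.
Year 4: $72,720 × 5/36 = $10,100. Book value $41,500.
Year 5: $72,720 × 4/36 = $8,080. Book value $33,420.
Year 6: $72,720 × 3/36 = $6,060. Book value $27,360.
Accumulated through year 6 = $94,020 − $27,360 = $66,660.

$66,660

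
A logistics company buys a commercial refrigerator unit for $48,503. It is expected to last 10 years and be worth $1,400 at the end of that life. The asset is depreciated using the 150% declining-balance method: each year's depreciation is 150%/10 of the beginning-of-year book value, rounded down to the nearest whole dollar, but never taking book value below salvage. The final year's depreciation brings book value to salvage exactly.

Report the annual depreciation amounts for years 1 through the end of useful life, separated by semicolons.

Depreciable base = $48,503 − $1,400 = $47,103.
Year 1: ⌊$48,503 × 150%/10⌋ = $7,275. Book value $41,228.
Year 2: ⌊$41,228 × 150%/10⌋ = $6,184. Book value $35,044.
Year 3: ⌊$35,044 × 150%/10⌋ = $5,256. Book value $29,788.
Year 4: ⌊$29,788 × 150%/10⌋ = $4,468. Book value $25,320.
Year 5: ⌊$25,320 × 150%/10⌋ = $3,798. Book value $21,522.
Year 6: ⌊$21,522 × 150%/10⌋ = $3,228. Book value $18,294.
Year 7: ⌊$18,294 × 150%/10⌋ = $2,744. Book value $15,550.
Year 8: ⌊$15,550 × 150%/10⌋ = $2,332. Book value $13,218.
Year 9: ⌊$13,218 × 150%/10⌋ = $1,982. Book value $11,236.
Year 10 (final): $11,236 − $1,400 = $9,836. Book value $1,400.

$7,275; $6,184; $5,256; $4,468; $3,798; $3,228; $2,744; $2,332; $1,982; $9,836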